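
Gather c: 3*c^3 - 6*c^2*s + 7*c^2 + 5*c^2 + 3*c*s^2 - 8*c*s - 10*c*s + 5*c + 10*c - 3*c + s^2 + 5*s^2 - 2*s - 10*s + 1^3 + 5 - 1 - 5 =3*c^3 + c^2*(12 - 6*s) + c*(3*s^2 - 18*s + 12) + 6*s^2 - 12*s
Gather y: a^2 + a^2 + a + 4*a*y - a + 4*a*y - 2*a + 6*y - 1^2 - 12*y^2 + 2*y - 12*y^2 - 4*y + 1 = 2*a^2 - 2*a - 24*y^2 + y*(8*a + 4)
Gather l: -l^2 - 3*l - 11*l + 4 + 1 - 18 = -l^2 - 14*l - 13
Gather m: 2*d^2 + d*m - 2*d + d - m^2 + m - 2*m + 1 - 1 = 2*d^2 - d - m^2 + m*(d - 1)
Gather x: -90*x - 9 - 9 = -90*x - 18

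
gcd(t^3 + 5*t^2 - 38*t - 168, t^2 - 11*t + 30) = t - 6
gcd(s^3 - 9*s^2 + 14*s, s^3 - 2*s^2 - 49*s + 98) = s^2 - 9*s + 14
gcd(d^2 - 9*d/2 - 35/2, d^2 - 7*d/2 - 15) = d + 5/2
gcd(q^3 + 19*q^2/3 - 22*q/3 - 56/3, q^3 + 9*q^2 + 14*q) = q + 7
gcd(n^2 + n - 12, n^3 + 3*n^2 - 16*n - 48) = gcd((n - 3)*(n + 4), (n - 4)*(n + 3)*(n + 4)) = n + 4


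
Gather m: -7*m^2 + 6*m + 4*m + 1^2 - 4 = -7*m^2 + 10*m - 3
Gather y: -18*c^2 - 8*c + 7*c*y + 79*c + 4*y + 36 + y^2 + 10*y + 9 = -18*c^2 + 71*c + y^2 + y*(7*c + 14) + 45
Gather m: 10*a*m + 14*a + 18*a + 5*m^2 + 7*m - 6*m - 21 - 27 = 32*a + 5*m^2 + m*(10*a + 1) - 48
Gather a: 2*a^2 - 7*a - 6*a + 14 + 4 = 2*a^2 - 13*a + 18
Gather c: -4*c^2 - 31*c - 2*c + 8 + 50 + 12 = -4*c^2 - 33*c + 70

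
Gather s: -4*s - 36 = -4*s - 36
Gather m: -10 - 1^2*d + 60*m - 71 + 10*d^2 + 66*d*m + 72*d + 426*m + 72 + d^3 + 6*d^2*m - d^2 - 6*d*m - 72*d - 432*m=d^3 + 9*d^2 - d + m*(6*d^2 + 60*d + 54) - 9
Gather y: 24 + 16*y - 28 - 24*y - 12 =-8*y - 16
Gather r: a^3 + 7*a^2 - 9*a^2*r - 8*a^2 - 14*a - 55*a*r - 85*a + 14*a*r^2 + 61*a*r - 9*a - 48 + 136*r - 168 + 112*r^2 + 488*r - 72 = a^3 - a^2 - 108*a + r^2*(14*a + 112) + r*(-9*a^2 + 6*a + 624) - 288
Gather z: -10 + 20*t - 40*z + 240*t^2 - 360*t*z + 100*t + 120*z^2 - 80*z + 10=240*t^2 + 120*t + 120*z^2 + z*(-360*t - 120)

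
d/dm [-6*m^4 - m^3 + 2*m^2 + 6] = m*(-24*m^2 - 3*m + 4)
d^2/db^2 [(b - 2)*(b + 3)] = 2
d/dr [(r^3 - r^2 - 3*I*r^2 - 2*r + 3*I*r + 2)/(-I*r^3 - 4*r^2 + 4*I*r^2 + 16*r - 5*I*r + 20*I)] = (r^4*(1 - 3*I) + r^3*(-26 + 14*I) + r^2*(27 - 43*I) + r*(-136 + 56*I) + 92 + 30*I)/(r^6 + r^5*(-8 - 8*I) + r^4*(10 + 64*I) + r^3*(48 - 168*I) + r^2*(-71 + 320*I) + r*(-200 - 640*I) + 400)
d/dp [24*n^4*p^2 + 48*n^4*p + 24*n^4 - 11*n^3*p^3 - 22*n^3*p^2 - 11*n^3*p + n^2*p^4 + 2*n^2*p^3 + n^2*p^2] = n^2*(48*n^2*p + 48*n^2 - 33*n*p^2 - 44*n*p - 11*n + 4*p^3 + 6*p^2 + 2*p)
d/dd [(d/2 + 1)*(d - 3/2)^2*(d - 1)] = 2*d^3 - 3*d^2 - 11*d/4 + 33/8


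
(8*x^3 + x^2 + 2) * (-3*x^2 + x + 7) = -24*x^5 + 5*x^4 + 57*x^3 + x^2 + 2*x + 14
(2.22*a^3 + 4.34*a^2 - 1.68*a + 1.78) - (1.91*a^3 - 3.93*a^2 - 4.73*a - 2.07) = 0.31*a^3 + 8.27*a^2 + 3.05*a + 3.85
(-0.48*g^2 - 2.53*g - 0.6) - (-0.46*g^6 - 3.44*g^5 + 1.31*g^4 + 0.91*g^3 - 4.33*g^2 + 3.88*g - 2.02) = 0.46*g^6 + 3.44*g^5 - 1.31*g^4 - 0.91*g^3 + 3.85*g^2 - 6.41*g + 1.42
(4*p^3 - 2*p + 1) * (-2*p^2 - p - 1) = -8*p^5 - 4*p^4 + p - 1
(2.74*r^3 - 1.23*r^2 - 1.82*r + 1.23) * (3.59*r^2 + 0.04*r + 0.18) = 9.8366*r^5 - 4.3061*r^4 - 6.0898*r^3 + 4.1215*r^2 - 0.2784*r + 0.2214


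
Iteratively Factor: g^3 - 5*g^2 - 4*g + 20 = (g - 5)*(g^2 - 4) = (g - 5)*(g - 2)*(g + 2)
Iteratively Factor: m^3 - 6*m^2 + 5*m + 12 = (m + 1)*(m^2 - 7*m + 12) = (m - 4)*(m + 1)*(m - 3)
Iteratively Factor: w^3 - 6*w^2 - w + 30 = (w - 5)*(w^2 - w - 6) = (w - 5)*(w + 2)*(w - 3)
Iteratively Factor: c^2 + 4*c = (c)*(c + 4)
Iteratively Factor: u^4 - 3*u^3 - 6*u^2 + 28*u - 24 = (u - 2)*(u^3 - u^2 - 8*u + 12) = (u - 2)^2*(u^2 + u - 6) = (u - 2)^2*(u + 3)*(u - 2)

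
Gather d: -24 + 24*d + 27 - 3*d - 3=21*d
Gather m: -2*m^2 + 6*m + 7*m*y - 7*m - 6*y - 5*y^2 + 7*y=-2*m^2 + m*(7*y - 1) - 5*y^2 + y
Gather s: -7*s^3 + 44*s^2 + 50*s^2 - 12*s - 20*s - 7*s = -7*s^3 + 94*s^2 - 39*s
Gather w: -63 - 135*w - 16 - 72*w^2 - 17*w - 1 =-72*w^2 - 152*w - 80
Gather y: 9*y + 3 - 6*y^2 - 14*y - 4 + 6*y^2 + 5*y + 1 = 0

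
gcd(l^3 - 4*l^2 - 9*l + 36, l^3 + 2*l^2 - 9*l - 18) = l^2 - 9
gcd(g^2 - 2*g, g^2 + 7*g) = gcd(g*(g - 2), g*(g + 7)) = g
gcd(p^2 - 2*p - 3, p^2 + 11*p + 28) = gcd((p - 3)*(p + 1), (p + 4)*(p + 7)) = 1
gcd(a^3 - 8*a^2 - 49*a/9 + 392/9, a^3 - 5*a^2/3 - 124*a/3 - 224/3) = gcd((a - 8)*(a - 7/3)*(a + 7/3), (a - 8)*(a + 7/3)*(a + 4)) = a^2 - 17*a/3 - 56/3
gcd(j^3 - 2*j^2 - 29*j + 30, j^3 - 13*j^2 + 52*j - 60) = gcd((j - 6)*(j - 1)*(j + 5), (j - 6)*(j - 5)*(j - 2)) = j - 6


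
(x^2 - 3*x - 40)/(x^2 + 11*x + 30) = (x - 8)/(x + 6)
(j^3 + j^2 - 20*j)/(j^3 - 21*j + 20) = j/(j - 1)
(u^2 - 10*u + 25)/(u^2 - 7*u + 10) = (u - 5)/(u - 2)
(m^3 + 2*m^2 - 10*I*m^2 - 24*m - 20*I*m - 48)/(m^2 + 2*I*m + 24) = (m^2 + m*(2 - 6*I) - 12*I)/(m + 6*I)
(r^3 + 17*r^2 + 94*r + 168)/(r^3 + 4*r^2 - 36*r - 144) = (r + 7)/(r - 6)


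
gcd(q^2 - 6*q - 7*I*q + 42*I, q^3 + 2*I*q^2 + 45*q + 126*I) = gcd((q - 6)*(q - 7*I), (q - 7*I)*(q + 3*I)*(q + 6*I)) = q - 7*I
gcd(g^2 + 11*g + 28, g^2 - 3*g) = 1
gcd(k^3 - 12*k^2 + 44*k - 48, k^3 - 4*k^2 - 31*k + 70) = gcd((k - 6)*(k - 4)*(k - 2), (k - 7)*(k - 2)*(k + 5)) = k - 2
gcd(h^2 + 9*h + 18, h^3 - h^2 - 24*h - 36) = h + 3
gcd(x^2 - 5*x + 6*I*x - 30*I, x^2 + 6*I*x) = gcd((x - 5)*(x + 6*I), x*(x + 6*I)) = x + 6*I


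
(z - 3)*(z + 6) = z^2 + 3*z - 18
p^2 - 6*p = p*(p - 6)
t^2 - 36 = (t - 6)*(t + 6)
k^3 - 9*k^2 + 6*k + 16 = (k - 8)*(k - 2)*(k + 1)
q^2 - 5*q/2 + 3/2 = (q - 3/2)*(q - 1)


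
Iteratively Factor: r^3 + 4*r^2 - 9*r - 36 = (r + 3)*(r^2 + r - 12) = (r - 3)*(r + 3)*(r + 4)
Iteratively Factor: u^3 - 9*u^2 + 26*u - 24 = (u - 4)*(u^2 - 5*u + 6) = (u - 4)*(u - 3)*(u - 2)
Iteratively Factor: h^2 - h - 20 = (h - 5)*(h + 4)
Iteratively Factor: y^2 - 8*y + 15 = (y - 3)*(y - 5)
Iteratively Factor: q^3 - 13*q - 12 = (q - 4)*(q^2 + 4*q + 3) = (q - 4)*(q + 3)*(q + 1)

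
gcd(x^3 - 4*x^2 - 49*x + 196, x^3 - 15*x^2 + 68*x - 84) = x - 7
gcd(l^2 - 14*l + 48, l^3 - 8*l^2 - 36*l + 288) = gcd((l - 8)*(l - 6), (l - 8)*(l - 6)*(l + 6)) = l^2 - 14*l + 48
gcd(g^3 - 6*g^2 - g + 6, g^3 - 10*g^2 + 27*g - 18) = g^2 - 7*g + 6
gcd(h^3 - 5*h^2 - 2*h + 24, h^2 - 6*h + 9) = h - 3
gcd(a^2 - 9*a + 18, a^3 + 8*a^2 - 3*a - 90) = a - 3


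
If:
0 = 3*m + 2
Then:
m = -2/3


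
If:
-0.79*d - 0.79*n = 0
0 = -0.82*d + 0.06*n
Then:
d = 0.00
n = 0.00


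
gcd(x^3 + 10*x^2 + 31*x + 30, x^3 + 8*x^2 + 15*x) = x^2 + 8*x + 15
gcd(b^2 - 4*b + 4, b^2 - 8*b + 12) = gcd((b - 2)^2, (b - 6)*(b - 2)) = b - 2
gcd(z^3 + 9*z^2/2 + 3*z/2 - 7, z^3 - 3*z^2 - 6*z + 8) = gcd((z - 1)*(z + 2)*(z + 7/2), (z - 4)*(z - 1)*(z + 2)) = z^2 + z - 2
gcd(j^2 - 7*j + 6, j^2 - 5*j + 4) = j - 1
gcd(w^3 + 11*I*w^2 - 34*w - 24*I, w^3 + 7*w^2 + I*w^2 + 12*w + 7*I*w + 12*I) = w + I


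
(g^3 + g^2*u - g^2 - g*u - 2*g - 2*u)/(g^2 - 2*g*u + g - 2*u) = (-g^2 - g*u + 2*g + 2*u)/(-g + 2*u)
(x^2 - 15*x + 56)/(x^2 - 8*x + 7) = (x - 8)/(x - 1)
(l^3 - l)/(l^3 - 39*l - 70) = (l^3 - l)/(l^3 - 39*l - 70)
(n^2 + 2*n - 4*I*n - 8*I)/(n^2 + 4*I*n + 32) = (n + 2)/(n + 8*I)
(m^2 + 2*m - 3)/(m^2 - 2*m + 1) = (m + 3)/(m - 1)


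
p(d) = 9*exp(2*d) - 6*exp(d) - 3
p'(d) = 18*exp(2*d) - 6*exp(d)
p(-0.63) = -3.64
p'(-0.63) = 1.91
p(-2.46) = -3.45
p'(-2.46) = -0.38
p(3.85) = 19590.17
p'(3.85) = 39468.31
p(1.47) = 141.15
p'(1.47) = 314.39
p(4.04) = 28719.14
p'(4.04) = 57785.24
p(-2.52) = -3.42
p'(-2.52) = -0.37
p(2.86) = 2636.38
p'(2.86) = 5383.52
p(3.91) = 22106.75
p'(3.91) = 44518.90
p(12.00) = 238401122636.84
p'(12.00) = 476803221808.43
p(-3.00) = -3.28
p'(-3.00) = -0.25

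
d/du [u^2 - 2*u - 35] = 2*u - 2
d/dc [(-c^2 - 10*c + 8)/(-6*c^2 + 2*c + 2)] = (-31*c^2 + 46*c - 18)/(2*(9*c^4 - 6*c^3 - 5*c^2 + 2*c + 1))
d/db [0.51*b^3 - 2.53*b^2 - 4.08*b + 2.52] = 1.53*b^2 - 5.06*b - 4.08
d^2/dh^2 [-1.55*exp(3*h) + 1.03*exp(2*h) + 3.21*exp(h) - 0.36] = (-13.95*exp(2*h) + 4.12*exp(h) + 3.21)*exp(h)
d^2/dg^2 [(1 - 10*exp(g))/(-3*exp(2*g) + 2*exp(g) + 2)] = (90*exp(4*g) + 24*exp(3*g) + 378*exp(2*g) - 68*exp(g) + 44)*exp(g)/(27*exp(6*g) - 54*exp(5*g) - 18*exp(4*g) + 64*exp(3*g) + 12*exp(2*g) - 24*exp(g) - 8)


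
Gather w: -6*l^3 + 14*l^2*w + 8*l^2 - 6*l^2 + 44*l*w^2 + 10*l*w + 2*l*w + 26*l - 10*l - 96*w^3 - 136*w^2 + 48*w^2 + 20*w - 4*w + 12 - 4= -6*l^3 + 2*l^2 + 16*l - 96*w^3 + w^2*(44*l - 88) + w*(14*l^2 + 12*l + 16) + 8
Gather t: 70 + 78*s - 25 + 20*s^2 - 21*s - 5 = 20*s^2 + 57*s + 40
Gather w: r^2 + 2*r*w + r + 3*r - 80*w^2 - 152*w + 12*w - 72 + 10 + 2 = r^2 + 4*r - 80*w^2 + w*(2*r - 140) - 60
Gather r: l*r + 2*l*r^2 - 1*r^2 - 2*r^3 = l*r - 2*r^3 + r^2*(2*l - 1)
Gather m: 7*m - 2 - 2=7*m - 4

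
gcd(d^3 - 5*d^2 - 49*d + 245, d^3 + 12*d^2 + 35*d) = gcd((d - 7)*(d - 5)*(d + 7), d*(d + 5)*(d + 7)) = d + 7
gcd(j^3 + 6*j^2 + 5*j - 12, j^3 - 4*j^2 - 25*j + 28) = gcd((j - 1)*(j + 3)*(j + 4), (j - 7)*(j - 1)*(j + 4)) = j^2 + 3*j - 4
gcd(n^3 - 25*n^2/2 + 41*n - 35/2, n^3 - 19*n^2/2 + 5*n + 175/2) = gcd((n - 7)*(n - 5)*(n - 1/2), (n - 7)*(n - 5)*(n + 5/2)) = n^2 - 12*n + 35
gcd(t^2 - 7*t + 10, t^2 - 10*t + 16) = t - 2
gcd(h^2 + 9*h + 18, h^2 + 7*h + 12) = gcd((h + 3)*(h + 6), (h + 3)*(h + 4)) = h + 3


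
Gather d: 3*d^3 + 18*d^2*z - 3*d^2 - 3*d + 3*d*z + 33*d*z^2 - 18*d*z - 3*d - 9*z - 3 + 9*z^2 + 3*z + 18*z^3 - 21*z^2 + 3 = 3*d^3 + d^2*(18*z - 3) + d*(33*z^2 - 15*z - 6) + 18*z^3 - 12*z^2 - 6*z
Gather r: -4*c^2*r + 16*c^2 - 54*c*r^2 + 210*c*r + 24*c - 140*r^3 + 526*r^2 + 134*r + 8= 16*c^2 + 24*c - 140*r^3 + r^2*(526 - 54*c) + r*(-4*c^2 + 210*c + 134) + 8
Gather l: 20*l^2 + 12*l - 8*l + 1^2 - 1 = 20*l^2 + 4*l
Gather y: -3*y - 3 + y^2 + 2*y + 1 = y^2 - y - 2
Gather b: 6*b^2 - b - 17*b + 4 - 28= 6*b^2 - 18*b - 24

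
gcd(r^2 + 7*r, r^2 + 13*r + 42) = r + 7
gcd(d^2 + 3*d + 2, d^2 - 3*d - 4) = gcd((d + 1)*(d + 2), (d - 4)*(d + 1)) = d + 1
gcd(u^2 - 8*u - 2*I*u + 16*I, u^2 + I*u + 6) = u - 2*I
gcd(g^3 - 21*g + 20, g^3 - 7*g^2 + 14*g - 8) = g^2 - 5*g + 4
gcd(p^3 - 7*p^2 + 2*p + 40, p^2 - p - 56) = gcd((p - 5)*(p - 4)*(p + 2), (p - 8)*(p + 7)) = 1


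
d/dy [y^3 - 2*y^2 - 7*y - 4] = 3*y^2 - 4*y - 7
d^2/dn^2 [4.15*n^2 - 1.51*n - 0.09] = 8.30000000000000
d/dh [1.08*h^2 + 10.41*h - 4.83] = 2.16*h + 10.41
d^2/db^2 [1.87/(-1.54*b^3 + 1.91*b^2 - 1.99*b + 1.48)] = ((17.2788*b - 7.1434)*(1.54*b^3 - 1.91*b^2 + 1.99*b - 1.48) - 1.87*(4.62*b^2 - 3.82*b + 1.99)*(9.24*b^2 - 7.64*b + 3.98))/(1.54*b^3 - 1.91*b^2 + 1.99*b - 1.48)^3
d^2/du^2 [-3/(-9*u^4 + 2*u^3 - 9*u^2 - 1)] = 18*(12*u^2*(6*u^2 - u + 3)^2 + (-18*u^2 + 2*u - 3)*(9*u^4 - 2*u^3 + 9*u^2 + 1))/(9*u^4 - 2*u^3 + 9*u^2 + 1)^3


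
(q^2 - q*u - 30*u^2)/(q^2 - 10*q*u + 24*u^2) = (q + 5*u)/(q - 4*u)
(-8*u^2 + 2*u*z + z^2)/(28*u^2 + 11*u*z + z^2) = (-2*u + z)/(7*u + z)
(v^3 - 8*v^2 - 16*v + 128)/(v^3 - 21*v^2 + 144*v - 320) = (v^2 - 16)/(v^2 - 13*v + 40)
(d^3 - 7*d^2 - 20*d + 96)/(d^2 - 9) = (d^2 - 4*d - 32)/(d + 3)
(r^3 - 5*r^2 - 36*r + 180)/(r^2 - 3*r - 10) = (r^2 - 36)/(r + 2)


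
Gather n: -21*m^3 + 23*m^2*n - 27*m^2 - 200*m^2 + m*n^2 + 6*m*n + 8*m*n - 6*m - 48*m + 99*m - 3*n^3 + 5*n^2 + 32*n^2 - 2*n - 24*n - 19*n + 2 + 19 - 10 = -21*m^3 - 227*m^2 + 45*m - 3*n^3 + n^2*(m + 37) + n*(23*m^2 + 14*m - 45) + 11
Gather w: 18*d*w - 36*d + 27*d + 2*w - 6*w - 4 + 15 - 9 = -9*d + w*(18*d - 4) + 2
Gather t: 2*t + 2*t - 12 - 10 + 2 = 4*t - 20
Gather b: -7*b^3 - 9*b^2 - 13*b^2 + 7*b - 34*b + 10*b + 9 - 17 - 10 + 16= -7*b^3 - 22*b^2 - 17*b - 2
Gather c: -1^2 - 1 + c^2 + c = c^2 + c - 2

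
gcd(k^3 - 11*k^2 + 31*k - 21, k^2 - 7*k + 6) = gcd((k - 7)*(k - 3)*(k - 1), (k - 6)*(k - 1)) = k - 1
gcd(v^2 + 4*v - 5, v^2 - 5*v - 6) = 1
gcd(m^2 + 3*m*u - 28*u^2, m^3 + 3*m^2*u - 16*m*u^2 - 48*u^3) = -m + 4*u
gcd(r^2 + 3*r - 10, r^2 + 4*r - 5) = r + 5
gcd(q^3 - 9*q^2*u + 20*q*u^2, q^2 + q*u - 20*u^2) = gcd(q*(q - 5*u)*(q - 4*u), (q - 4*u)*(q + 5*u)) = q - 4*u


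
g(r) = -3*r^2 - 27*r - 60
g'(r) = -6*r - 27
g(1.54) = -108.69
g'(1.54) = -36.24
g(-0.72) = -42.12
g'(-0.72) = -22.68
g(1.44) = -105.10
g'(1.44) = -35.64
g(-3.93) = -0.22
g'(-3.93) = -3.42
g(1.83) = -119.46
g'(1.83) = -37.98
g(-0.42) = -49.19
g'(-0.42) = -24.48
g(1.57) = -109.78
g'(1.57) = -36.42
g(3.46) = -189.33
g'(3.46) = -47.76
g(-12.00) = -168.00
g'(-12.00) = 45.00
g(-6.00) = -6.00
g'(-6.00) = 9.00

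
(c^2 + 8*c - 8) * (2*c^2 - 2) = 2*c^4 + 16*c^3 - 18*c^2 - 16*c + 16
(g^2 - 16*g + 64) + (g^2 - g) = 2*g^2 - 17*g + 64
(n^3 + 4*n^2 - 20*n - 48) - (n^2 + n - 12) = n^3 + 3*n^2 - 21*n - 36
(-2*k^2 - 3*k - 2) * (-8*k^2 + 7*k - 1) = 16*k^4 + 10*k^3 - 3*k^2 - 11*k + 2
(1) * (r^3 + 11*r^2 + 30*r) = r^3 + 11*r^2 + 30*r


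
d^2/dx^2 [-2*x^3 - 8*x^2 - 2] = -12*x - 16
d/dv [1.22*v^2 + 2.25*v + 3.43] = 2.44*v + 2.25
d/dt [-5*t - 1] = -5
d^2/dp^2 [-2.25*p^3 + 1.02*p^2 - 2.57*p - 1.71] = 2.04 - 13.5*p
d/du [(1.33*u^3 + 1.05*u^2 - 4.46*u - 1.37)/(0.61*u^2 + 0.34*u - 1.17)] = (0.8113*u^4 + 0.9044*u^3 - 1.5907*u^2 - 0.7856*u + 5.684)/(0.3721*u^4 + 0.4148*u^3 - 1.3118*u^2 - 0.7956*u + 1.3689)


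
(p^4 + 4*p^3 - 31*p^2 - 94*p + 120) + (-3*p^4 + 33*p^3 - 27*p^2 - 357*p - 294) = -2*p^4 + 37*p^3 - 58*p^2 - 451*p - 174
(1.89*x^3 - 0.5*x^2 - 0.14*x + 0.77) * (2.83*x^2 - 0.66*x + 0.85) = 5.3487*x^5 - 2.6624*x^4 + 1.5403*x^3 + 1.8465*x^2 - 0.6272*x + 0.6545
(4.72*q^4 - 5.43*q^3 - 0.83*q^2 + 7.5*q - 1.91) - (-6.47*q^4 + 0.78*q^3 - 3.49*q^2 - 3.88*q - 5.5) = 11.19*q^4 - 6.21*q^3 + 2.66*q^2 + 11.38*q + 3.59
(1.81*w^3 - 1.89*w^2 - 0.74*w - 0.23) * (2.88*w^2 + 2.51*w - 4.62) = 5.2128*w^5 - 0.900099999999999*w^4 - 15.2373*w^3 + 6.212*w^2 + 2.8415*w + 1.0626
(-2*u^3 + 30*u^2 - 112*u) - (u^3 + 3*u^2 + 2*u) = -3*u^3 + 27*u^2 - 114*u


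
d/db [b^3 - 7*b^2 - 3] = b*(3*b - 14)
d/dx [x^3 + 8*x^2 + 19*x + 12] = 3*x^2 + 16*x + 19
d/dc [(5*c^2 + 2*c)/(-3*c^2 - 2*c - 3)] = 2*(-2*c^2 - 15*c - 3)/(9*c^4 + 12*c^3 + 22*c^2 + 12*c + 9)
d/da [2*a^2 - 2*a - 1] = 4*a - 2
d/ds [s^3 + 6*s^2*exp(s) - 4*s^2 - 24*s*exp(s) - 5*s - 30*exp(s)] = 6*s^2*exp(s) + 3*s^2 - 12*s*exp(s) - 8*s - 54*exp(s) - 5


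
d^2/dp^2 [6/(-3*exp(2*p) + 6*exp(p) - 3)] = (-8*exp(p) - 4)*exp(p)/(exp(4*p) - 4*exp(3*p) + 6*exp(2*p) - 4*exp(p) + 1)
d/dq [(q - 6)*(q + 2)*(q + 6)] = 3*q^2 + 4*q - 36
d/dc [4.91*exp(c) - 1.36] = 4.91*exp(c)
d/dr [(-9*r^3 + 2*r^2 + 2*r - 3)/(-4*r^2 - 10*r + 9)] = 3*(12*r^4 + 60*r^3 - 85*r^2 + 4*r - 4)/(16*r^4 + 80*r^3 + 28*r^2 - 180*r + 81)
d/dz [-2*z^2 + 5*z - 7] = 5 - 4*z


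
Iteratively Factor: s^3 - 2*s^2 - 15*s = (s - 5)*(s^2 + 3*s) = (s - 5)*(s + 3)*(s)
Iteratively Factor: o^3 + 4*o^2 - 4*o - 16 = (o + 4)*(o^2 - 4) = (o + 2)*(o + 4)*(o - 2)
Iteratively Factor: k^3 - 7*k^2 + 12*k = (k)*(k^2 - 7*k + 12) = k*(k - 3)*(k - 4)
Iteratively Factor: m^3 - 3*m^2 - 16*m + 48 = (m - 3)*(m^2 - 16) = (m - 4)*(m - 3)*(m + 4)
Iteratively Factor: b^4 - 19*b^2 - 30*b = (b + 3)*(b^3 - 3*b^2 - 10*b) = b*(b + 3)*(b^2 - 3*b - 10) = b*(b - 5)*(b + 3)*(b + 2)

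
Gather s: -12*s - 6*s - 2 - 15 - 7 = -18*s - 24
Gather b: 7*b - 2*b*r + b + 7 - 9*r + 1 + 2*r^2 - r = b*(8 - 2*r) + 2*r^2 - 10*r + 8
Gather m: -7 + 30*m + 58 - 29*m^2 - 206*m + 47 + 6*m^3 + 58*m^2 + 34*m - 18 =6*m^3 + 29*m^2 - 142*m + 80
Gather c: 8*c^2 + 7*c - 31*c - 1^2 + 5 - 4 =8*c^2 - 24*c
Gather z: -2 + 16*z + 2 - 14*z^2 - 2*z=-14*z^2 + 14*z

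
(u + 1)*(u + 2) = u^2 + 3*u + 2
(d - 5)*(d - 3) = d^2 - 8*d + 15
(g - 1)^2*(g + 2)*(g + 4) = g^4 + 4*g^3 - 3*g^2 - 10*g + 8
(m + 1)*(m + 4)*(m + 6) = m^3 + 11*m^2 + 34*m + 24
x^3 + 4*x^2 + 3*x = x*(x + 1)*(x + 3)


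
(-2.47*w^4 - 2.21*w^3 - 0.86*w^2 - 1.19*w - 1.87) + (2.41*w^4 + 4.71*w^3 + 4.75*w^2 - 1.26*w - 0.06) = -0.0600000000000001*w^4 + 2.5*w^3 + 3.89*w^2 - 2.45*w - 1.93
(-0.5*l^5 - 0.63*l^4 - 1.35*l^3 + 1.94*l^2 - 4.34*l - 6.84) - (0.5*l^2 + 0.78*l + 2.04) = -0.5*l^5 - 0.63*l^4 - 1.35*l^3 + 1.44*l^2 - 5.12*l - 8.88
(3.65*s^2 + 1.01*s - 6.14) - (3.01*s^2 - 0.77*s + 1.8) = 0.64*s^2 + 1.78*s - 7.94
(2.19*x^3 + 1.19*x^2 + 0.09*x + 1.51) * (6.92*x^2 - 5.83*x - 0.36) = 15.1548*x^5 - 4.5329*x^4 - 7.1033*x^3 + 9.4961*x^2 - 8.8357*x - 0.5436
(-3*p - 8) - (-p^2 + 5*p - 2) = p^2 - 8*p - 6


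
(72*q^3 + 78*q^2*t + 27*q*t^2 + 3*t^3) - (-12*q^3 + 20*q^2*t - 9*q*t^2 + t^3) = 84*q^3 + 58*q^2*t + 36*q*t^2 + 2*t^3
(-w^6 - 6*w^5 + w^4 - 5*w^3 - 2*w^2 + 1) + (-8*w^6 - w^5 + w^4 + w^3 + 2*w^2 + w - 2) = -9*w^6 - 7*w^5 + 2*w^4 - 4*w^3 + w - 1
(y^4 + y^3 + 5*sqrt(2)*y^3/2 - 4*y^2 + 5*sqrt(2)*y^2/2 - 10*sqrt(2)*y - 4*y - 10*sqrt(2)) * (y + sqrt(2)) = y^5 + y^4 + 7*sqrt(2)*y^4/2 + y^3 + 7*sqrt(2)*y^3/2 - 14*sqrt(2)*y^2 + y^2 - 20*y - 14*sqrt(2)*y - 20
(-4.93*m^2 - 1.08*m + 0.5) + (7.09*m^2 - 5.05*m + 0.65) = 2.16*m^2 - 6.13*m + 1.15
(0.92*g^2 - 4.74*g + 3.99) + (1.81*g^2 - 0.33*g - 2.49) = 2.73*g^2 - 5.07*g + 1.5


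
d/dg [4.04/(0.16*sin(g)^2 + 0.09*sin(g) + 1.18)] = -(1.2928*sin(g) + 0.3636)*cos(g)/(0.16*sin(g)^2 + 0.09*sin(g) + 1.18)^2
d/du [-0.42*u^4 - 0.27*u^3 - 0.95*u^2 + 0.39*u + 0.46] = -1.68*u^3 - 0.81*u^2 - 1.9*u + 0.39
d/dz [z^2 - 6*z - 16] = 2*z - 6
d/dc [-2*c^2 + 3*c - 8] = 3 - 4*c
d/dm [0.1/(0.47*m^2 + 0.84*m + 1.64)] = (-0.094*m - 0.084)/(0.47*m^2 + 0.84*m + 1.64)^2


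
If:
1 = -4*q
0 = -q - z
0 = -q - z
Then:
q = -1/4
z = 1/4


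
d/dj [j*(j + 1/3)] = 2*j + 1/3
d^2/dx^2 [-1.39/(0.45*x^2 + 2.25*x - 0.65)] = (0.56295*x^2 + 2.81475*x - 1.39*(0.9*x + 2.25)*(1.8*x + 4.5) - 0.81315)/(0.45*x^2 + 2.25*x - 0.65)^3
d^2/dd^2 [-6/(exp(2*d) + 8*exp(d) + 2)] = 24*((exp(d) + 2)*(exp(2*d) + 8*exp(d) + 2) - 2*(exp(d) + 4)^2*exp(d))*exp(d)/(exp(2*d) + 8*exp(d) + 2)^3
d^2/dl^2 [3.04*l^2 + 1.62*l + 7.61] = 6.08000000000000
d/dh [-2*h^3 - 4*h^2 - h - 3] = -6*h^2 - 8*h - 1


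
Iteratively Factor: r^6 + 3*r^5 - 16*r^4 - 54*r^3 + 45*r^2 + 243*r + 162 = (r + 3)*(r^5 - 16*r^3 - 6*r^2 + 63*r + 54) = (r - 3)*(r + 3)*(r^4 + 3*r^3 - 7*r^2 - 27*r - 18) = (r - 3)^2*(r + 3)*(r^3 + 6*r^2 + 11*r + 6) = (r - 3)^2*(r + 3)^2*(r^2 + 3*r + 2) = (r - 3)^2*(r + 2)*(r + 3)^2*(r + 1)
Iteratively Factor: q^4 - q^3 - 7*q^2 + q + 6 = (q + 2)*(q^3 - 3*q^2 - q + 3) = (q - 3)*(q + 2)*(q^2 - 1) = (q - 3)*(q + 1)*(q + 2)*(q - 1)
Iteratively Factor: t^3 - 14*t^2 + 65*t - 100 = (t - 4)*(t^2 - 10*t + 25) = (t - 5)*(t - 4)*(t - 5)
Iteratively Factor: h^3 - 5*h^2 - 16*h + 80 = (h + 4)*(h^2 - 9*h + 20) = (h - 4)*(h + 4)*(h - 5)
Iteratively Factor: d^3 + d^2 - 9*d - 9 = (d + 3)*(d^2 - 2*d - 3) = (d + 1)*(d + 3)*(d - 3)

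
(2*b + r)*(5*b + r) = 10*b^2 + 7*b*r + r^2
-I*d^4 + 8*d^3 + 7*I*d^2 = d^2*(d + 7*I)*(-I*d + 1)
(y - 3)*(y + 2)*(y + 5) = y^3 + 4*y^2 - 11*y - 30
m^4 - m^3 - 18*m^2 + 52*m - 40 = (m - 2)^3*(m + 5)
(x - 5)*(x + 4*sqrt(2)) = x^2 - 5*x + 4*sqrt(2)*x - 20*sqrt(2)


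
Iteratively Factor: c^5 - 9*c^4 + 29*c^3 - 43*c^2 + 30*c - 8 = (c - 4)*(c^4 - 5*c^3 + 9*c^2 - 7*c + 2) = (c - 4)*(c - 1)*(c^3 - 4*c^2 + 5*c - 2) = (c - 4)*(c - 1)^2*(c^2 - 3*c + 2) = (c - 4)*(c - 1)^3*(c - 2)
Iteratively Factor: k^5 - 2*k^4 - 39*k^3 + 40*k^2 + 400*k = (k + 4)*(k^4 - 6*k^3 - 15*k^2 + 100*k) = (k - 5)*(k + 4)*(k^3 - k^2 - 20*k) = (k - 5)^2*(k + 4)*(k^2 + 4*k) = k*(k - 5)^2*(k + 4)*(k + 4)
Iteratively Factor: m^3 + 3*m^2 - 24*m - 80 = (m + 4)*(m^2 - m - 20) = (m + 4)^2*(m - 5)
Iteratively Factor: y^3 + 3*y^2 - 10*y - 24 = (y + 2)*(y^2 + y - 12) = (y - 3)*(y + 2)*(y + 4)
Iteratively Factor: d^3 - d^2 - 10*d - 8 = (d + 1)*(d^2 - 2*d - 8) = (d + 1)*(d + 2)*(d - 4)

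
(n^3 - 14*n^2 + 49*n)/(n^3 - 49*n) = (n - 7)/(n + 7)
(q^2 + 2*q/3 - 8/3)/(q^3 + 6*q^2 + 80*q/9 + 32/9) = 3*(3*q^2 + 2*q - 8)/(9*q^3 + 54*q^2 + 80*q + 32)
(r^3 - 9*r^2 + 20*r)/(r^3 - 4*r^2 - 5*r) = (r - 4)/(r + 1)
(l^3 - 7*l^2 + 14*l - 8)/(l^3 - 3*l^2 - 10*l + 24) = (l - 1)/(l + 3)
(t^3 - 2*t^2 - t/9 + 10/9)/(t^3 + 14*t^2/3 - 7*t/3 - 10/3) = (t - 5/3)/(t + 5)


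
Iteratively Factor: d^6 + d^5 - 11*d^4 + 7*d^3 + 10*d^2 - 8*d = (d)*(d^5 + d^4 - 11*d^3 + 7*d^2 + 10*d - 8) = d*(d + 1)*(d^4 - 11*d^2 + 18*d - 8) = d*(d - 1)*(d + 1)*(d^3 + d^2 - 10*d + 8) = d*(d - 1)^2*(d + 1)*(d^2 + 2*d - 8) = d*(d - 2)*(d - 1)^2*(d + 1)*(d + 4)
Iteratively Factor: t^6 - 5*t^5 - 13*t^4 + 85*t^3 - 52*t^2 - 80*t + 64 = (t + 1)*(t^5 - 6*t^4 - 7*t^3 + 92*t^2 - 144*t + 64) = (t + 1)*(t + 4)*(t^4 - 10*t^3 + 33*t^2 - 40*t + 16) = (t - 1)*(t + 1)*(t + 4)*(t^3 - 9*t^2 + 24*t - 16) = (t - 1)^2*(t + 1)*(t + 4)*(t^2 - 8*t + 16) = (t - 4)*(t - 1)^2*(t + 1)*(t + 4)*(t - 4)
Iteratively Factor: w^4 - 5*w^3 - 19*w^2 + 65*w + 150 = (w - 5)*(w^3 - 19*w - 30) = (w - 5)*(w + 2)*(w^2 - 2*w - 15) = (w - 5)^2*(w + 2)*(w + 3)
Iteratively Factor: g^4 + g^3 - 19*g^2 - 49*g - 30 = (g - 5)*(g^3 + 6*g^2 + 11*g + 6) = (g - 5)*(g + 3)*(g^2 + 3*g + 2) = (g - 5)*(g + 1)*(g + 3)*(g + 2)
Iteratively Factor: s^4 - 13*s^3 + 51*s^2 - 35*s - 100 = (s - 5)*(s^3 - 8*s^2 + 11*s + 20) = (s - 5)*(s + 1)*(s^2 - 9*s + 20) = (s - 5)^2*(s + 1)*(s - 4)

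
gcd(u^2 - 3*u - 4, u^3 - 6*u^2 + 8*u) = u - 4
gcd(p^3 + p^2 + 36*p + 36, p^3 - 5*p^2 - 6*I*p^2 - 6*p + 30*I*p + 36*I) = p^2 + p*(1 - 6*I) - 6*I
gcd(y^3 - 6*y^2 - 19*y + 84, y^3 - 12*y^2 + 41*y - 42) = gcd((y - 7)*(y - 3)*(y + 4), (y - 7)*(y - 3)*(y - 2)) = y^2 - 10*y + 21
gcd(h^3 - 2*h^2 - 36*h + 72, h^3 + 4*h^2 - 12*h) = h^2 + 4*h - 12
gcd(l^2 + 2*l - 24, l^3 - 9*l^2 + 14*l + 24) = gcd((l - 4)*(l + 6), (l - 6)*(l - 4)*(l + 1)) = l - 4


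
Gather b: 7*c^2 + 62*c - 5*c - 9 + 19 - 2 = 7*c^2 + 57*c + 8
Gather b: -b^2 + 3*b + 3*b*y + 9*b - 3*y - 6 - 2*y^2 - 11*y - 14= -b^2 + b*(3*y + 12) - 2*y^2 - 14*y - 20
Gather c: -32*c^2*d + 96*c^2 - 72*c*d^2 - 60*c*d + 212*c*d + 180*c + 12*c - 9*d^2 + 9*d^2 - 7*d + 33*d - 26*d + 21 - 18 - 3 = c^2*(96 - 32*d) + c*(-72*d^2 + 152*d + 192)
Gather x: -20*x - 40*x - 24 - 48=-60*x - 72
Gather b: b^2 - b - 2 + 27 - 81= b^2 - b - 56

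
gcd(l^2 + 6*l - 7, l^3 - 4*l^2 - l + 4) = l - 1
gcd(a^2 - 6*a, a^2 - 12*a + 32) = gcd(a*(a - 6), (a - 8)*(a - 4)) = 1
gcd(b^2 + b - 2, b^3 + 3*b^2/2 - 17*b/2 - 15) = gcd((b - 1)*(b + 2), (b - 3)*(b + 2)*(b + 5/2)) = b + 2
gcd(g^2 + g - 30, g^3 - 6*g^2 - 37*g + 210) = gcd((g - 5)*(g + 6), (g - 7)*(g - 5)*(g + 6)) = g^2 + g - 30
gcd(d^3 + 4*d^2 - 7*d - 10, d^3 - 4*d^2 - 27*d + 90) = d + 5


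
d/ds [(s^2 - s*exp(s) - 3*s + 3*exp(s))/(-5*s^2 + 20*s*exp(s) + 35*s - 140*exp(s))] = ((s^2 - 4*s*exp(s) - 7*s + 28*exp(s))*(s*exp(s) - 2*s - 2*exp(s) + 3) - (s^2 - s*exp(s) - 3*s + 3*exp(s))*(4*s*exp(s) - 2*s - 24*exp(s) + 7))/(5*(s^2 - 4*s*exp(s) - 7*s + 28*exp(s))^2)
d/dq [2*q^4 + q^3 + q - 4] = 8*q^3 + 3*q^2 + 1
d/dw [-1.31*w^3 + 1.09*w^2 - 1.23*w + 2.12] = -3.93*w^2 + 2.18*w - 1.23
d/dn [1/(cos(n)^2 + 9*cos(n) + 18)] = (2*cos(n) + 9)*sin(n)/(cos(n)^2 + 9*cos(n) + 18)^2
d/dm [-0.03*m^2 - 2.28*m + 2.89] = -0.06*m - 2.28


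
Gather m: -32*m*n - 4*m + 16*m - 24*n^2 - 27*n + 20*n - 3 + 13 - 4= m*(12 - 32*n) - 24*n^2 - 7*n + 6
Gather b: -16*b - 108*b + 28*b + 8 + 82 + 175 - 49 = 216 - 96*b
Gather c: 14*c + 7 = 14*c + 7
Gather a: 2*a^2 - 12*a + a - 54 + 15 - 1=2*a^2 - 11*a - 40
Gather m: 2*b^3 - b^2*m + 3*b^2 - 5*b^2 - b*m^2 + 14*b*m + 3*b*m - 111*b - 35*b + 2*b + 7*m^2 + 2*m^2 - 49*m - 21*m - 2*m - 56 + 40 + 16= 2*b^3 - 2*b^2 - 144*b + m^2*(9 - b) + m*(-b^2 + 17*b - 72)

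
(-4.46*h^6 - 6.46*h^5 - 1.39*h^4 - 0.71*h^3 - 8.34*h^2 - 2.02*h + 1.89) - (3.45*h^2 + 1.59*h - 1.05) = -4.46*h^6 - 6.46*h^5 - 1.39*h^4 - 0.71*h^3 - 11.79*h^2 - 3.61*h + 2.94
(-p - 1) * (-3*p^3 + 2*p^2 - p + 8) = 3*p^4 + p^3 - p^2 - 7*p - 8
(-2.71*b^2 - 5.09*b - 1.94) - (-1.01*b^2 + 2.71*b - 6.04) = -1.7*b^2 - 7.8*b + 4.1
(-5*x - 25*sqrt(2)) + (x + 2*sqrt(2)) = -4*x - 23*sqrt(2)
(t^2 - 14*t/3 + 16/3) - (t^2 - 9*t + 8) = 13*t/3 - 8/3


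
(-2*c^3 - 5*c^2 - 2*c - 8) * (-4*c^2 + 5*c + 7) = 8*c^5 + 10*c^4 - 31*c^3 - 13*c^2 - 54*c - 56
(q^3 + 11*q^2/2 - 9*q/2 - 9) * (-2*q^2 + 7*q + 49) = -2*q^5 - 4*q^4 + 193*q^3/2 + 256*q^2 - 567*q/2 - 441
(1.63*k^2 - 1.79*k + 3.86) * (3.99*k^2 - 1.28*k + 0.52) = 6.5037*k^4 - 9.2285*k^3 + 18.5402*k^2 - 5.8716*k + 2.0072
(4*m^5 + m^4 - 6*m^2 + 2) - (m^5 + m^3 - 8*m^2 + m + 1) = 3*m^5 + m^4 - m^3 + 2*m^2 - m + 1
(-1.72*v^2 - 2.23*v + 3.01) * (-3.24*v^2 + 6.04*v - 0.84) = 5.5728*v^4 - 3.1636*v^3 - 21.7768*v^2 + 20.0536*v - 2.5284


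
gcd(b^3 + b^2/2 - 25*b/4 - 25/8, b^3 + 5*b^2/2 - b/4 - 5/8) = b^2 + 3*b + 5/4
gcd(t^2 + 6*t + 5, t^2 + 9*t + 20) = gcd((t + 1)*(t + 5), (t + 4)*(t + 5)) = t + 5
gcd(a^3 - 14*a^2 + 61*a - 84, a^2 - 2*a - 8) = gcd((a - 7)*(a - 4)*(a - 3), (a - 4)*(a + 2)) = a - 4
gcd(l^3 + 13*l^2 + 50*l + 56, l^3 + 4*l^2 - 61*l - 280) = l + 7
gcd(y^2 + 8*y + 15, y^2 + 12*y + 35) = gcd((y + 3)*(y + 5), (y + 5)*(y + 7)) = y + 5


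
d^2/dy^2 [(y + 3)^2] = 2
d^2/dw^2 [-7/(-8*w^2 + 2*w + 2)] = 7*(16*w^2 - 4*w - (8*w - 1)^2 - 4)/(-4*w^2 + w + 1)^3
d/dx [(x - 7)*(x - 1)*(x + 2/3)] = 3*x^2 - 44*x/3 + 5/3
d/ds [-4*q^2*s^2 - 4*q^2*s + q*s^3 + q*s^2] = q*(-8*q*s - 4*q + 3*s^2 + 2*s)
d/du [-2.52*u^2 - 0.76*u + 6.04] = -5.04*u - 0.76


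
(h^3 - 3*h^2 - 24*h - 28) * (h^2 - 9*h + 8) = h^5 - 12*h^4 + 11*h^3 + 164*h^2 + 60*h - 224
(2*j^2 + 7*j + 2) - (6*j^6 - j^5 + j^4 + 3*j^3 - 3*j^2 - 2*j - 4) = -6*j^6 + j^5 - j^4 - 3*j^3 + 5*j^2 + 9*j + 6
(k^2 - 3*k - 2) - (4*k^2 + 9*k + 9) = -3*k^2 - 12*k - 11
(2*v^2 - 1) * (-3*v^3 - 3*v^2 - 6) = -6*v^5 - 6*v^4 + 3*v^3 - 9*v^2 + 6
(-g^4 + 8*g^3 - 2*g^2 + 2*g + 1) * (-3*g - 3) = 3*g^5 - 21*g^4 - 18*g^3 - 9*g - 3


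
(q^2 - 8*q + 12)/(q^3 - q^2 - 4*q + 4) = (q - 6)/(q^2 + q - 2)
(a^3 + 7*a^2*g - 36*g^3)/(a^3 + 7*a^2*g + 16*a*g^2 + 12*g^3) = (a^2 + 4*a*g - 12*g^2)/(a^2 + 4*a*g + 4*g^2)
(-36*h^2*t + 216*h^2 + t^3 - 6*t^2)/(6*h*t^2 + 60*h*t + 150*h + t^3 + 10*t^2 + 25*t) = (-6*h*t + 36*h + t^2 - 6*t)/(t^2 + 10*t + 25)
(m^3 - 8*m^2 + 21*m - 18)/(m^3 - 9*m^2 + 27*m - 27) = (m - 2)/(m - 3)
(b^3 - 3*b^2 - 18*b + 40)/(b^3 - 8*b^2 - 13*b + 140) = (b - 2)/(b - 7)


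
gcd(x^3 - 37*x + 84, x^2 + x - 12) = x - 3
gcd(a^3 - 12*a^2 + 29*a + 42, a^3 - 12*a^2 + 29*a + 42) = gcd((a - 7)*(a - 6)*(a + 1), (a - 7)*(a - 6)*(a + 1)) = a^3 - 12*a^2 + 29*a + 42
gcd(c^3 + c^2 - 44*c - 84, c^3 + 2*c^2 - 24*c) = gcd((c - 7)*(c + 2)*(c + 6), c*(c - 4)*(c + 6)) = c + 6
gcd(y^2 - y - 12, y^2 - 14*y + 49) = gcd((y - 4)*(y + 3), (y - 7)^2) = 1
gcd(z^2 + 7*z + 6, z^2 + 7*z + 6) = z^2 + 7*z + 6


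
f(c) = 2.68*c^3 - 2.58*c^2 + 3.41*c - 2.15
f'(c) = 8.04*c^2 - 5.16*c + 3.41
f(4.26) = 172.74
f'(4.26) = 127.34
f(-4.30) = -277.60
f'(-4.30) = 174.26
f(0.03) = -2.05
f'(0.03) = 3.26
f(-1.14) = -13.36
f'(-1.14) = 19.74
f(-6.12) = -733.96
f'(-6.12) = 336.12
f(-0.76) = -7.41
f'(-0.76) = 11.98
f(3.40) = 84.95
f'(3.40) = 78.81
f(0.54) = -0.64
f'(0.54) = 2.97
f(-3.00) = -107.96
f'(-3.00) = 91.25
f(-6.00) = -694.37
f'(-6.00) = 323.81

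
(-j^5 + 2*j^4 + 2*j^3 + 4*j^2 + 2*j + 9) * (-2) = 2*j^5 - 4*j^4 - 4*j^3 - 8*j^2 - 4*j - 18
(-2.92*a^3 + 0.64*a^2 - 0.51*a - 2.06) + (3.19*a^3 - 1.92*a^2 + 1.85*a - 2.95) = 0.27*a^3 - 1.28*a^2 + 1.34*a - 5.01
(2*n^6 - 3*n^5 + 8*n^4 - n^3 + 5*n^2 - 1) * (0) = 0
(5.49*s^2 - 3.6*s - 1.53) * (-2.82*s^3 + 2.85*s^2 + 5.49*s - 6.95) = -15.4818*s^5 + 25.7985*s^4 + 24.1947*s^3 - 62.28*s^2 + 16.6203*s + 10.6335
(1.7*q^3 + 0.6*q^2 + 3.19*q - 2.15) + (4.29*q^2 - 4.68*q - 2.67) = 1.7*q^3 + 4.89*q^2 - 1.49*q - 4.82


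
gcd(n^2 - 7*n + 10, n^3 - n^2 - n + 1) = 1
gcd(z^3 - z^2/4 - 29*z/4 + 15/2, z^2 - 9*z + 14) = z - 2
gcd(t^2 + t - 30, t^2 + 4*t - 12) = t + 6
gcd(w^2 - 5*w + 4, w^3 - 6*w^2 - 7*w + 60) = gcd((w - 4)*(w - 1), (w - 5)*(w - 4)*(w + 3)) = w - 4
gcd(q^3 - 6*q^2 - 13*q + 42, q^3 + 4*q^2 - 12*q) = q - 2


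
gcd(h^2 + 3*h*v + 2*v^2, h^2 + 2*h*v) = h + 2*v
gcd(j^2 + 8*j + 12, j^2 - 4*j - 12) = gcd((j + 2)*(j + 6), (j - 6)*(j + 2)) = j + 2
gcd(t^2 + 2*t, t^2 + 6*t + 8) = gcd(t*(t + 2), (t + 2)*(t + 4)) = t + 2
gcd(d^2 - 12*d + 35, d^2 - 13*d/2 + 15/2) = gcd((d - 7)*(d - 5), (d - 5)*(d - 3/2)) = d - 5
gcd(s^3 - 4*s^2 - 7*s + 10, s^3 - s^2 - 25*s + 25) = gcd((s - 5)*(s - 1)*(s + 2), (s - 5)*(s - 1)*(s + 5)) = s^2 - 6*s + 5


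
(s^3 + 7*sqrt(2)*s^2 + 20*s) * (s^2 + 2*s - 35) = s^5 + 2*s^4 + 7*sqrt(2)*s^4 - 15*s^3 + 14*sqrt(2)*s^3 - 245*sqrt(2)*s^2 + 40*s^2 - 700*s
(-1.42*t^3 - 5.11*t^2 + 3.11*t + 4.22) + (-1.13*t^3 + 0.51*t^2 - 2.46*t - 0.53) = -2.55*t^3 - 4.6*t^2 + 0.65*t + 3.69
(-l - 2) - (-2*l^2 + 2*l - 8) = 2*l^2 - 3*l + 6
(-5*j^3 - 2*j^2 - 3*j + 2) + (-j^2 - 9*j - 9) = -5*j^3 - 3*j^2 - 12*j - 7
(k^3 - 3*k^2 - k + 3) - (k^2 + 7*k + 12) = k^3 - 4*k^2 - 8*k - 9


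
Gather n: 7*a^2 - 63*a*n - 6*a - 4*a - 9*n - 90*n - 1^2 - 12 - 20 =7*a^2 - 10*a + n*(-63*a - 99) - 33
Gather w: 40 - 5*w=40 - 5*w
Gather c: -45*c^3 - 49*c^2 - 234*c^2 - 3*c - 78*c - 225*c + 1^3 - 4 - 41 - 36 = -45*c^3 - 283*c^2 - 306*c - 80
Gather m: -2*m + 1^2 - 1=-2*m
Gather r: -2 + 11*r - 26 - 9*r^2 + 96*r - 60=-9*r^2 + 107*r - 88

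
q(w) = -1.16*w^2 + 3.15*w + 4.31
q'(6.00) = -10.77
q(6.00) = -18.55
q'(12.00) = -24.69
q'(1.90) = -1.26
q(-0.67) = 1.68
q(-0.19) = 3.67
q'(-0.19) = 3.59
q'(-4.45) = 13.47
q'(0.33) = 2.38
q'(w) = 3.15 - 2.32*w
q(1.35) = 6.45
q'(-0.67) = 4.70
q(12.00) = -124.93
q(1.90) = 6.11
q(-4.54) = -33.90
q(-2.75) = -13.12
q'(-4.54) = 13.68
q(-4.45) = -32.68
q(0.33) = 5.22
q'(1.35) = 0.02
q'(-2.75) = 9.53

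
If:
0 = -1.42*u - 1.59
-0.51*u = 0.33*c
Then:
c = 1.73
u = -1.12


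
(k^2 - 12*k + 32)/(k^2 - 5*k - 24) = (k - 4)/(k + 3)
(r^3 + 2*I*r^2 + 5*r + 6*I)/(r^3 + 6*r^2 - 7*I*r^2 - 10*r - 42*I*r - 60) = (r^2 + 4*I*r - 3)/(r^2 + r*(6 - 5*I) - 30*I)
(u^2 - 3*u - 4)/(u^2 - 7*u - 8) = (u - 4)/(u - 8)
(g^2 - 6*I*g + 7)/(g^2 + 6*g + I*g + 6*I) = (g - 7*I)/(g + 6)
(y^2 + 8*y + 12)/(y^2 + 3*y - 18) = (y + 2)/(y - 3)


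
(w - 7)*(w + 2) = w^2 - 5*w - 14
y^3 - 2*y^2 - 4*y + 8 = (y - 2)^2*(y + 2)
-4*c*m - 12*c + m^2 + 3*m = (-4*c + m)*(m + 3)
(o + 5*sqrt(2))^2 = o^2 + 10*sqrt(2)*o + 50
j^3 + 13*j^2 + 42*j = j*(j + 6)*(j + 7)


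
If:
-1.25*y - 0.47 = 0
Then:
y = -0.38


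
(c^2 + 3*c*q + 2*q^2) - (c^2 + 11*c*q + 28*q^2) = -8*c*q - 26*q^2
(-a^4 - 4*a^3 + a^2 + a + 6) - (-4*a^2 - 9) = -a^4 - 4*a^3 + 5*a^2 + a + 15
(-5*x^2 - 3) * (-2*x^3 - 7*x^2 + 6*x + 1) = 10*x^5 + 35*x^4 - 24*x^3 + 16*x^2 - 18*x - 3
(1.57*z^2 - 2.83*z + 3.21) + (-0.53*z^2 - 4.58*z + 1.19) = 1.04*z^2 - 7.41*z + 4.4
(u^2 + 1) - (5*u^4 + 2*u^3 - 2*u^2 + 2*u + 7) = -5*u^4 - 2*u^3 + 3*u^2 - 2*u - 6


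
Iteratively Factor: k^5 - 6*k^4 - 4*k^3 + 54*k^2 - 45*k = (k - 1)*(k^4 - 5*k^3 - 9*k^2 + 45*k) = (k - 5)*(k - 1)*(k^3 - 9*k) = k*(k - 5)*(k - 1)*(k^2 - 9) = k*(k - 5)*(k - 3)*(k - 1)*(k + 3)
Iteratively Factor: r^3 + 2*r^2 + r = (r)*(r^2 + 2*r + 1) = r*(r + 1)*(r + 1)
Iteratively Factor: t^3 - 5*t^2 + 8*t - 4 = (t - 2)*(t^2 - 3*t + 2) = (t - 2)*(t - 1)*(t - 2)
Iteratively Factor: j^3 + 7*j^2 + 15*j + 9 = (j + 3)*(j^2 + 4*j + 3) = (j + 1)*(j + 3)*(j + 3)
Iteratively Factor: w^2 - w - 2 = (w - 2)*(w + 1)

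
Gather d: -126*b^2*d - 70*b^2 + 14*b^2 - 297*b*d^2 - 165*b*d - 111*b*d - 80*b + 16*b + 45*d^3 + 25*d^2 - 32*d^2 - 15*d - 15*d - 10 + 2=-56*b^2 - 64*b + 45*d^3 + d^2*(-297*b - 7) + d*(-126*b^2 - 276*b - 30) - 8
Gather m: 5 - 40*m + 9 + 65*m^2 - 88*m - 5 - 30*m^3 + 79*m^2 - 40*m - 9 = -30*m^3 + 144*m^2 - 168*m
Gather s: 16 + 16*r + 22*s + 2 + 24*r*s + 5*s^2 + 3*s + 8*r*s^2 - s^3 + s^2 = 16*r - s^3 + s^2*(8*r + 6) + s*(24*r + 25) + 18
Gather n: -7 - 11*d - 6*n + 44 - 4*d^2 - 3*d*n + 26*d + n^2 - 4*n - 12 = -4*d^2 + 15*d + n^2 + n*(-3*d - 10) + 25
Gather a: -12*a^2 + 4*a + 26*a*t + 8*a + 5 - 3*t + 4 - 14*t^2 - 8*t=-12*a^2 + a*(26*t + 12) - 14*t^2 - 11*t + 9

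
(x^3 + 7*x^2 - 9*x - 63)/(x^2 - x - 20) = (-x^3 - 7*x^2 + 9*x + 63)/(-x^2 + x + 20)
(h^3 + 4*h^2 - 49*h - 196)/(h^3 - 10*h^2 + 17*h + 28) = (h^2 + 11*h + 28)/(h^2 - 3*h - 4)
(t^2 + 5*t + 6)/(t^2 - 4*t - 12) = (t + 3)/(t - 6)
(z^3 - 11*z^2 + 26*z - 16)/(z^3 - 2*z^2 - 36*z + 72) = (z^2 - 9*z + 8)/(z^2 - 36)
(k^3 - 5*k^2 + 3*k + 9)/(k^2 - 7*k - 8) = (k^2 - 6*k + 9)/(k - 8)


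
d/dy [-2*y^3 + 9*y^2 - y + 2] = -6*y^2 + 18*y - 1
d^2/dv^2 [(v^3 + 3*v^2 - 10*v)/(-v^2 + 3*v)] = -16/(v^3 - 9*v^2 + 27*v - 27)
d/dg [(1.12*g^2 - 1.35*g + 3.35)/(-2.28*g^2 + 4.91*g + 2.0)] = (2.4212*g^2 + 19.756*g - 19.1485)/(5.1984*g^4 - 22.3896*g^3 + 14.9881*g^2 + 19.64*g + 4.0)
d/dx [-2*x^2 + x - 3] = 1 - 4*x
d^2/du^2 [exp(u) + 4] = exp(u)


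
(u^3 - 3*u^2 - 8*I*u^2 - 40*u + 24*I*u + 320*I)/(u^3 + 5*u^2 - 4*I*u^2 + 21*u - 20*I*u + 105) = (u^2 - 8*u*(1 + I) + 64*I)/(u^2 - 4*I*u + 21)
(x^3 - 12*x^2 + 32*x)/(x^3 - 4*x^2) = (x - 8)/x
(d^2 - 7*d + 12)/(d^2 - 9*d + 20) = (d - 3)/(d - 5)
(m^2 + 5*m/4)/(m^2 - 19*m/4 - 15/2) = m/(m - 6)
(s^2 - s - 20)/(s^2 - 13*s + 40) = (s + 4)/(s - 8)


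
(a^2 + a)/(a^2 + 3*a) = (a + 1)/(a + 3)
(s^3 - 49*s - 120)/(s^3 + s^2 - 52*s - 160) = (s + 3)/(s + 4)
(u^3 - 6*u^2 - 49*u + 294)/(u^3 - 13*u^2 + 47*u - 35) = (u^2 + u - 42)/(u^2 - 6*u + 5)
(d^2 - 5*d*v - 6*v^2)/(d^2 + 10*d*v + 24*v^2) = (d^2 - 5*d*v - 6*v^2)/(d^2 + 10*d*v + 24*v^2)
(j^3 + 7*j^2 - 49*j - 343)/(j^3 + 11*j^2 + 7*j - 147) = (j - 7)/(j - 3)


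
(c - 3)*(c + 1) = c^2 - 2*c - 3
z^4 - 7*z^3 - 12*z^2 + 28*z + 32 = (z - 8)*(z - 2)*(z + 1)*(z + 2)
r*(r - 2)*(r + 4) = r^3 + 2*r^2 - 8*r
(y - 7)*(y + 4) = y^2 - 3*y - 28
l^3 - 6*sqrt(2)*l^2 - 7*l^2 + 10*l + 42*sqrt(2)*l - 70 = (l - 7)*(l - 5*sqrt(2))*(l - sqrt(2))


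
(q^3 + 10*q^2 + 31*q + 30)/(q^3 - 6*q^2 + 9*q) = (q^3 + 10*q^2 + 31*q + 30)/(q*(q^2 - 6*q + 9))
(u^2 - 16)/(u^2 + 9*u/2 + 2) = 2*(u - 4)/(2*u + 1)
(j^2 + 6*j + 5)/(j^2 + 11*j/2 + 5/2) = 2*(j + 1)/(2*j + 1)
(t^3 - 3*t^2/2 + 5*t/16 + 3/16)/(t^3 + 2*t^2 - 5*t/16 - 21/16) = (4*t^2 - 3*t - 1)/(4*t^2 + 11*t + 7)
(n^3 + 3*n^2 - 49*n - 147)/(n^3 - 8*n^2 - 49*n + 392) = (n + 3)/(n - 8)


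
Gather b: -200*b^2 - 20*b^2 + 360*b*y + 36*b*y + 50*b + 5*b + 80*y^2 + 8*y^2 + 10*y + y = -220*b^2 + b*(396*y + 55) + 88*y^2 + 11*y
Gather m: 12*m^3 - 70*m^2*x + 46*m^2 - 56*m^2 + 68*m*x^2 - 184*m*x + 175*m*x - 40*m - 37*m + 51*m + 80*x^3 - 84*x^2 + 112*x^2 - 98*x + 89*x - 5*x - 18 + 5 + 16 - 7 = 12*m^3 + m^2*(-70*x - 10) + m*(68*x^2 - 9*x - 26) + 80*x^3 + 28*x^2 - 14*x - 4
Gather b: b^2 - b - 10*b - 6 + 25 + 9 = b^2 - 11*b + 28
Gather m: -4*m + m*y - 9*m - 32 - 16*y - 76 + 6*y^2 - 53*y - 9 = m*(y - 13) + 6*y^2 - 69*y - 117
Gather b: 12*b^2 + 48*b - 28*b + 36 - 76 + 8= 12*b^2 + 20*b - 32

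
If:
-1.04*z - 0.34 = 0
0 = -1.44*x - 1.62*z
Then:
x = 0.37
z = -0.33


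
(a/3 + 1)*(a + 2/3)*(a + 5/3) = a^3/3 + 16*a^2/9 + 73*a/27 + 10/9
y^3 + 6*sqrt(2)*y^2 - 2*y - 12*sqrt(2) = (y - sqrt(2))*(y + sqrt(2))*(y + 6*sqrt(2))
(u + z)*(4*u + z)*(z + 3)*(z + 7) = 4*u^2*z^2 + 40*u^2*z + 84*u^2 + 5*u*z^3 + 50*u*z^2 + 105*u*z + z^4 + 10*z^3 + 21*z^2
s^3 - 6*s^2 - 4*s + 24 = (s - 6)*(s - 2)*(s + 2)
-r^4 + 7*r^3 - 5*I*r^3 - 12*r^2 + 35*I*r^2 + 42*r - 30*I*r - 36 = (r - 6)*(r + 6*I)*(I*r + 1)*(I*r - I)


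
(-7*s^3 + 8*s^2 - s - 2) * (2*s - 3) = -14*s^4 + 37*s^3 - 26*s^2 - s + 6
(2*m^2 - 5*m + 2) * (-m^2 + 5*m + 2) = -2*m^4 + 15*m^3 - 23*m^2 + 4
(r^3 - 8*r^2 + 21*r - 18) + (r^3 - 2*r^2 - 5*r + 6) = 2*r^3 - 10*r^2 + 16*r - 12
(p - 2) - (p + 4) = -6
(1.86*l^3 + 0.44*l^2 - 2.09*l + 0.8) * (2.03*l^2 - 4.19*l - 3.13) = 3.7758*l^5 - 6.9002*l^4 - 11.9081*l^3 + 9.0039*l^2 + 3.1897*l - 2.504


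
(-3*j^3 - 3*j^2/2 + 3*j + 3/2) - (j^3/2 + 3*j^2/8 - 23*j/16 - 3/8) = -7*j^3/2 - 15*j^2/8 + 71*j/16 + 15/8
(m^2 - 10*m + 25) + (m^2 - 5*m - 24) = 2*m^2 - 15*m + 1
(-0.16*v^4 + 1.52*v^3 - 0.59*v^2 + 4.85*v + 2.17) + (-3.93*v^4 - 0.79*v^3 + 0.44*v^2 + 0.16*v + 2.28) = -4.09*v^4 + 0.73*v^3 - 0.15*v^2 + 5.01*v + 4.45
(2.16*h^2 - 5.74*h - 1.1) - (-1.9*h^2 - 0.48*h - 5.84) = 4.06*h^2 - 5.26*h + 4.74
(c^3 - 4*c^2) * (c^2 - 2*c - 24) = c^5 - 6*c^4 - 16*c^3 + 96*c^2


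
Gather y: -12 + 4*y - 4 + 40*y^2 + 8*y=40*y^2 + 12*y - 16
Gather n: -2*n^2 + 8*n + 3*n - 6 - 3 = -2*n^2 + 11*n - 9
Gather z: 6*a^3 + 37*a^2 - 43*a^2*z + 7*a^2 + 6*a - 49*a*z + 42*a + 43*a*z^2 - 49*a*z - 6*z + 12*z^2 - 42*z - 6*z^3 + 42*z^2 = 6*a^3 + 44*a^2 + 48*a - 6*z^3 + z^2*(43*a + 54) + z*(-43*a^2 - 98*a - 48)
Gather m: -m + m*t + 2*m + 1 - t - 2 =m*(t + 1) - t - 1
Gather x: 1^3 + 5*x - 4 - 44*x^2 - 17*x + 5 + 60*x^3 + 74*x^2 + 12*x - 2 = 60*x^3 + 30*x^2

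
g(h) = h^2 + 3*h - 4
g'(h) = 2*h + 3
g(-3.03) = -3.91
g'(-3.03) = -3.06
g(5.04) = 36.52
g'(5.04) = 13.08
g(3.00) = 14.00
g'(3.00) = 9.00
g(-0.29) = -4.79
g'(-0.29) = 2.42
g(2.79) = 12.15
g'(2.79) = 8.58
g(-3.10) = -3.69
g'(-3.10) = -3.20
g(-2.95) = -4.15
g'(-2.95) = -2.90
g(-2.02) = -5.98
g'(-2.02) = -1.04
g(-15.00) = 176.00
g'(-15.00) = -27.00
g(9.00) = 104.00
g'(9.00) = 21.00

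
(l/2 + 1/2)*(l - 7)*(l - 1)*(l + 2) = l^4/2 - 5*l^3/2 - 15*l^2/2 + 5*l/2 + 7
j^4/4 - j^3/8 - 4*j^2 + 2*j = j*(j/4 + 1)*(j - 4)*(j - 1/2)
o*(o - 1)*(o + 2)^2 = o^4 + 3*o^3 - 4*o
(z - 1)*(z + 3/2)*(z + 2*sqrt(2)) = z^3 + z^2/2 + 2*sqrt(2)*z^2 - 3*z/2 + sqrt(2)*z - 3*sqrt(2)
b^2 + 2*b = b*(b + 2)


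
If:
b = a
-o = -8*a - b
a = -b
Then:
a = 0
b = 0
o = 0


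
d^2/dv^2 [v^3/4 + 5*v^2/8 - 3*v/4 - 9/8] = 3*v/2 + 5/4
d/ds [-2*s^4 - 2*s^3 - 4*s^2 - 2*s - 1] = -8*s^3 - 6*s^2 - 8*s - 2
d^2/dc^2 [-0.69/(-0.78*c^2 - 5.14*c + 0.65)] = (-0.839592*c^2 - 5.532696*c + 0.69*(1.56*c + 5.14)*(3.12*c + 10.28) + 0.69966)/(0.78*c^2 + 5.14*c - 0.65)^3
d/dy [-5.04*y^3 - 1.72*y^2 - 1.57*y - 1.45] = -15.12*y^2 - 3.44*y - 1.57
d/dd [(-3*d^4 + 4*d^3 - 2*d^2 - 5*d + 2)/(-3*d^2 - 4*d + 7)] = (18*d^5 + 24*d^4 - 116*d^3 + 77*d^2 - 16*d - 27)/(9*d^4 + 24*d^3 - 26*d^2 - 56*d + 49)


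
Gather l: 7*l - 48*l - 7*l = -48*l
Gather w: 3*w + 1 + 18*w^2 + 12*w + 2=18*w^2 + 15*w + 3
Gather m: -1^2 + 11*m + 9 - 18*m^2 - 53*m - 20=-18*m^2 - 42*m - 12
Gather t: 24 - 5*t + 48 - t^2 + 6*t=-t^2 + t + 72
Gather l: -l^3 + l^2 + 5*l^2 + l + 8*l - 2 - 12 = -l^3 + 6*l^2 + 9*l - 14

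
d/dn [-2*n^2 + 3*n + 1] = 3 - 4*n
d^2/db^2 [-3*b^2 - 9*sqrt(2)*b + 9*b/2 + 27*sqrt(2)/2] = -6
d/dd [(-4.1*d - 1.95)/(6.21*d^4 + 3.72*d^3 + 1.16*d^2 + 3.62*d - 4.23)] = (76.383*d^4 + 78.942*d^3 + 26.518*d^2 + 4.524*d + 24.402)/(38.5641*d^8 + 46.2024*d^7 + 28.2456*d^6 + 53.5908*d^5 - 24.2582*d^4 - 23.0728*d^3 + 3.2908*d^2 - 30.6252*d + 17.8929)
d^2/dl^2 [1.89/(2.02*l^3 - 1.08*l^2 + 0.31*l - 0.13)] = ((4.0824 - 22.9068*l)*(2.02*l^3 - 1.08*l^2 + 0.31*l - 0.13) + 1.89*(6.06*l^2 - 2.16*l + 0.31)*(12.12*l^2 - 4.32*l + 0.62))/(2.02*l^3 - 1.08*l^2 + 0.31*l - 0.13)^3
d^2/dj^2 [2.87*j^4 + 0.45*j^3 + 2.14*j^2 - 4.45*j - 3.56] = 34.44*j^2 + 2.7*j + 4.28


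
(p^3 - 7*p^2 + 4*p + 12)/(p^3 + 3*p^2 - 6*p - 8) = (p - 6)/(p + 4)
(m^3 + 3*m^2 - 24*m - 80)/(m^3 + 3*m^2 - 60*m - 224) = (m^2 - m - 20)/(m^2 - m - 56)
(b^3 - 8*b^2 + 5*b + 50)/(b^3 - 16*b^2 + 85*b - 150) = (b + 2)/(b - 6)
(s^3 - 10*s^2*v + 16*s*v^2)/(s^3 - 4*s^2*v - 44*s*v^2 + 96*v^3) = s/(s + 6*v)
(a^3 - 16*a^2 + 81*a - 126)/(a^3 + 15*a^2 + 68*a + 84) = (a^3 - 16*a^2 + 81*a - 126)/(a^3 + 15*a^2 + 68*a + 84)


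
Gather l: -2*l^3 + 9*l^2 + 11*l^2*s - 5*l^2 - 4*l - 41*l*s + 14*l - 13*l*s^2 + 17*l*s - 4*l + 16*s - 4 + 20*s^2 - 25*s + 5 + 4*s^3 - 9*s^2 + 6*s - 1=-2*l^3 + l^2*(11*s + 4) + l*(-13*s^2 - 24*s + 6) + 4*s^3 + 11*s^2 - 3*s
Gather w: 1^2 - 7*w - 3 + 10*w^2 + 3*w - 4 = 10*w^2 - 4*w - 6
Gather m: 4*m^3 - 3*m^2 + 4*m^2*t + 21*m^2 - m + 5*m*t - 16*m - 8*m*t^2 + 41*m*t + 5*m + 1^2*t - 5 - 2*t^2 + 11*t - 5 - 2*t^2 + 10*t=4*m^3 + m^2*(4*t + 18) + m*(-8*t^2 + 46*t - 12) - 4*t^2 + 22*t - 10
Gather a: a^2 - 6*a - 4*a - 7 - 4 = a^2 - 10*a - 11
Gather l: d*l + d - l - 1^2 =d + l*(d - 1) - 1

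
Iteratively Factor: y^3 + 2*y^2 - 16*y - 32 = (y + 4)*(y^2 - 2*y - 8) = (y - 4)*(y + 4)*(y + 2)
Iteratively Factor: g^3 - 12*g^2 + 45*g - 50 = (g - 2)*(g^2 - 10*g + 25) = (g - 5)*(g - 2)*(g - 5)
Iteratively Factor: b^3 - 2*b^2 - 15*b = (b)*(b^2 - 2*b - 15) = b*(b - 5)*(b + 3)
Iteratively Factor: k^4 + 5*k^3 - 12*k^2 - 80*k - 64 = (k - 4)*(k^3 + 9*k^2 + 24*k + 16) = (k - 4)*(k + 1)*(k^2 + 8*k + 16) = (k - 4)*(k + 1)*(k + 4)*(k + 4)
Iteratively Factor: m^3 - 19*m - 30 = (m - 5)*(m^2 + 5*m + 6) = (m - 5)*(m + 3)*(m + 2)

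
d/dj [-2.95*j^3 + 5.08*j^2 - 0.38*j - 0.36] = -8.85*j^2 + 10.16*j - 0.38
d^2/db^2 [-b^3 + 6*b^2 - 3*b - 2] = 12 - 6*b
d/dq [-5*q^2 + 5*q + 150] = 5 - 10*q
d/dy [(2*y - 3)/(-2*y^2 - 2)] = (-y^2 + y*(2*y - 3) - 1)/(y^2 + 1)^2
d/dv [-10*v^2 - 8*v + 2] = -20*v - 8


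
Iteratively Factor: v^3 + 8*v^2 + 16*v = (v + 4)*(v^2 + 4*v) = v*(v + 4)*(v + 4)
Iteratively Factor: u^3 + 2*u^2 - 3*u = (u + 3)*(u^2 - u) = (u - 1)*(u + 3)*(u)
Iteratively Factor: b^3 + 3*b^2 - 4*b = (b + 4)*(b^2 - b) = (b - 1)*(b + 4)*(b)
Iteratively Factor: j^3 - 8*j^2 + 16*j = (j)*(j^2 - 8*j + 16) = j*(j - 4)*(j - 4)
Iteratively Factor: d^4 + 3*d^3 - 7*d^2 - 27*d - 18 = (d - 3)*(d^3 + 6*d^2 + 11*d + 6) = (d - 3)*(d + 1)*(d^2 + 5*d + 6) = (d - 3)*(d + 1)*(d + 3)*(d + 2)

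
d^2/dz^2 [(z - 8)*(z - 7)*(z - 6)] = 6*z - 42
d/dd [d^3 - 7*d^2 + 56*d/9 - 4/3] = 3*d^2 - 14*d + 56/9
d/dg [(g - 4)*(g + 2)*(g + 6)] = 3*g^2 + 8*g - 20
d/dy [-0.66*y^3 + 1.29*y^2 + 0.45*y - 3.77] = -1.98*y^2 + 2.58*y + 0.45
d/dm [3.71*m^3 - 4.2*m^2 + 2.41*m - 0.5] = 11.13*m^2 - 8.4*m + 2.41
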